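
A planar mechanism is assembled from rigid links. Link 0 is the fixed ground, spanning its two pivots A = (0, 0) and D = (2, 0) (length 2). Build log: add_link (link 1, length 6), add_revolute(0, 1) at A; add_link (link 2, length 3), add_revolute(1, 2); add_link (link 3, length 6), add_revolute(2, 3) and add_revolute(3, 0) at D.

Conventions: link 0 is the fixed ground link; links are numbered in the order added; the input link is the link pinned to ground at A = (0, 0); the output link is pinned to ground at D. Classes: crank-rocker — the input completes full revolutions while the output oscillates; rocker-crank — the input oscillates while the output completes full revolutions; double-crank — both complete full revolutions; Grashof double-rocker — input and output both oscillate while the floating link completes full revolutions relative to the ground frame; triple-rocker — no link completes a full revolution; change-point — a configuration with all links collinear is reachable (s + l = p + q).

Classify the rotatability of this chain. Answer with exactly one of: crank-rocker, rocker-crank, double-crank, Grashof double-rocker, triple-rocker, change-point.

lengths: ground=2, input=6, coupler=3, output=6
sorted: s=2 (shortest), l=6 (longest), p+q=9
s + l = 8 vs p + q = 9
s + l < p + q (Grashof) with shortest = ground link → double-crank

double-crank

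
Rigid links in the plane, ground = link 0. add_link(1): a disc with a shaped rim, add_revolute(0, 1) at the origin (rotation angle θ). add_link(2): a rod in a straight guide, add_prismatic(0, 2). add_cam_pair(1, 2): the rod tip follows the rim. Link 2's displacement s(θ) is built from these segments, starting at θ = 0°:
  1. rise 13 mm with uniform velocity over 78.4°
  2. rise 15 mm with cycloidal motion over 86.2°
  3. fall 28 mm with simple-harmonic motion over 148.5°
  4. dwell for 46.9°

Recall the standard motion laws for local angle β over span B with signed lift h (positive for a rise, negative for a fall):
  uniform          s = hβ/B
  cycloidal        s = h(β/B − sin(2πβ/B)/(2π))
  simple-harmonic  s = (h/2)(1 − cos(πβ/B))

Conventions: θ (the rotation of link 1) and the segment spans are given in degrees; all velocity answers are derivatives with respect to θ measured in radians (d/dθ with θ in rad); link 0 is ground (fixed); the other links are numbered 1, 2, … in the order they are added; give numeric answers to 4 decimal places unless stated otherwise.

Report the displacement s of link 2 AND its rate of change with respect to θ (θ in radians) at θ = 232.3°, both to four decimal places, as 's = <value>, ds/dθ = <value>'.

segment 1 (0° to 78.4°, uniform, h = 13) is passed completely: s = 0.0000 + (13) = 13.0000
segment 2 (78.4° to 164.6°, cycloidal, h = 15) is passed completely: s = 13.0000 + (15) = 28.0000
θ = 232.3° falls in segment 3 (164.6° to 313.1°, simple-harmonic, h = -28): β = 232.3 − 164.6 = 67.7°, B = 148.5°; Δs = -28/2·(1 − cos(π·0.4559)) = -12.0662; s = 28.0000 − 12.0662 = 15.9338
velocity in seg [164.6°–313.1°] (simple-harmonic), θ in radians: β = 67.7° = 1.1816 rad, B = 148.5° = 2.5918 rad; ds/dθ = (πh/(2B)) sin(πβ/B) = (π·(-28)/(2·2.5918)) sin(π·0.4559) = -16.807038 mm/rad

s = 15.9338, ds/dθ = -16.8070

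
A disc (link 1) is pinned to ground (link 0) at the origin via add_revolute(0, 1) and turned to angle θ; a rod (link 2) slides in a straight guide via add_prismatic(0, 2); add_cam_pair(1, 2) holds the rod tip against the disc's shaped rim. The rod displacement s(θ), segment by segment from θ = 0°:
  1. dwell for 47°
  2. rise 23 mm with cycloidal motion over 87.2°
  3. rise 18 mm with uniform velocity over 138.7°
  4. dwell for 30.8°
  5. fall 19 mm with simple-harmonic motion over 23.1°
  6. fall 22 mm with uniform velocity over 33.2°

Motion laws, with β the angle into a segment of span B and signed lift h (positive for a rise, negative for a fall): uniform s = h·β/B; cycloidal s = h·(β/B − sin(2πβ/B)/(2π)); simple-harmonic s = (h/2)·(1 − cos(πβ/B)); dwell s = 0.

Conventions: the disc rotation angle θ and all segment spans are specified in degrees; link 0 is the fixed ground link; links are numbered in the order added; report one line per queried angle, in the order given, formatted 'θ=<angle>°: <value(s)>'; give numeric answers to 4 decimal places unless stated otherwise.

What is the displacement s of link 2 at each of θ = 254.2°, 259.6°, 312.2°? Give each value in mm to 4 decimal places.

segment 1 (0° to 47°, dwell): s unchanged at 0.0000
segment 2 (47° to 134.2°, cycloidal, h = 23) is passed completely: s = 0.0000 + (23) = 23.0000
θ = 254.2° falls in segment 3 (134.2° to 272.9°, uniform, h = 18): β = 254.2 − 134.2 = 120°, B = 138.7°; Δs = 18·120/138.7 = 15.5732; s = 23.0000 + 15.5732 = 38.5732
θ = 259.6° falls in segment 3 (134.2° to 272.9°, uniform, h = 18): β = 259.6 − 134.2 = 125.4°, B = 138.7°; Δs = 18·125.4/138.7 = 16.2740; s = 23.0000 + 16.2740 = 39.2740
segment 3 (134.2° to 272.9°, uniform, h = 18) is passed completely: s = 23.0000 + (18) = 41.0000
segment 4 (272.9° to 303.7°, dwell): s unchanged at 41.0000
θ = 312.2° falls in segment 5 (303.7° to 326.8°, simple-harmonic, h = -19): β = 312.2 − 303.7 = 8.5°, B = 23.1°; Δs = -19/2·(1 − cos(π·0.3680)) = -5.6714; s = 41.0000 − 5.6714 = 35.3286

θ=254.2°: 38.5732
θ=259.6°: 39.2740
θ=312.2°: 35.3286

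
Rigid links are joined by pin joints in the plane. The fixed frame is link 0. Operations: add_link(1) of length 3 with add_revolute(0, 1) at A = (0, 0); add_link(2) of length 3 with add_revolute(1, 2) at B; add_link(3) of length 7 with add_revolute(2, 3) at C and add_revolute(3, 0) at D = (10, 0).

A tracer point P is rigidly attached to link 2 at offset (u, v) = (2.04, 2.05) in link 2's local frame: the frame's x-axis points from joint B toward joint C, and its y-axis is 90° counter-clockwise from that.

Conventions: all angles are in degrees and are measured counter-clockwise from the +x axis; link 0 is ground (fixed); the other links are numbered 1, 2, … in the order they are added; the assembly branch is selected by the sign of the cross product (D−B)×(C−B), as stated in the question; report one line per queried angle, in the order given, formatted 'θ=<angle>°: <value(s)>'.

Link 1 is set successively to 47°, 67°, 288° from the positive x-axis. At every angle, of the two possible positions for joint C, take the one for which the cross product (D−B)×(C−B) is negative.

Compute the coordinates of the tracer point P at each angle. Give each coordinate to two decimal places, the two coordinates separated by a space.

A=(0,0), D=(10.00,0)
θ=47°: B = A + 3.00·(cos47°, sin47°) = (2.0460, 2.1941)
θ=47°: |BD| = 8.2511
θ=47°: circle(B,3.00) ∩ circle(D,7.00): a=1.7016, h=2.4707
θ=47°:   candidates: C₊=(4.3433,4.1234) cross=20.386; C₋=(3.0293,-0.6402) cross=-20.386
θ=47°:   branch - wants cross < 0 → take C=(3.0293,-0.6402) (cross=-20.386)
θ=47°: ex = (C−B)/|BC| = (0.3278,-0.9448); ey = (0.9448,0.3278)
θ=47°: P = B + 2.04·ex + 2.05·ey = (4.6514,0.9387)
θ=67°: B = A + 3.00·(cos67°, sin67°) = (1.1722, 2.7615)
θ=67°: |BD| = 9.2497
θ=67°: circle(B,3.00) ∩ circle(D,7.00): a=2.4626, h=1.7134
θ=67°:   candidates: C₊=(4.0340,3.6615) cross=15.848; C₋=(3.0109,0.3911) cross=-15.848
θ=67°:   branch - wants cross < 0 → take C=(3.0109,0.3911) (cross=-15.848)
θ=67°: ex = (C−B)/|BC| = (0.6129,-0.7902); ey = (0.7902,0.6129)
θ=67°: P = B + 2.04·ex + 2.05·ey = (4.0423,2.4061)
θ=288°: B = A + 3.00·(cos288°, sin288°) = (0.9271, -2.8532)
θ=288°: |BD| = 9.5110
θ=288°: circle(B,3.00) ∩ circle(D,7.00): a=2.6527, h=1.4012
θ=288°:   candidates: C₊=(3.0372,-0.7207) cross=13.327; C₋=(3.8779,-3.3941) cross=-13.327
θ=288°:   branch - wants cross < 0 → take C=(3.8779,-3.3941) (cross=-13.327)
θ=288°: ex = (C−B)/|BC| = (0.9836,-0.1803); ey = (0.1803,0.9836)
θ=288°: P = B + 2.04·ex + 2.05·ey = (3.3032,-1.2046)

θ=47°: 4.65 0.94
θ=67°: 4.04 2.41
θ=288°: 3.30 -1.20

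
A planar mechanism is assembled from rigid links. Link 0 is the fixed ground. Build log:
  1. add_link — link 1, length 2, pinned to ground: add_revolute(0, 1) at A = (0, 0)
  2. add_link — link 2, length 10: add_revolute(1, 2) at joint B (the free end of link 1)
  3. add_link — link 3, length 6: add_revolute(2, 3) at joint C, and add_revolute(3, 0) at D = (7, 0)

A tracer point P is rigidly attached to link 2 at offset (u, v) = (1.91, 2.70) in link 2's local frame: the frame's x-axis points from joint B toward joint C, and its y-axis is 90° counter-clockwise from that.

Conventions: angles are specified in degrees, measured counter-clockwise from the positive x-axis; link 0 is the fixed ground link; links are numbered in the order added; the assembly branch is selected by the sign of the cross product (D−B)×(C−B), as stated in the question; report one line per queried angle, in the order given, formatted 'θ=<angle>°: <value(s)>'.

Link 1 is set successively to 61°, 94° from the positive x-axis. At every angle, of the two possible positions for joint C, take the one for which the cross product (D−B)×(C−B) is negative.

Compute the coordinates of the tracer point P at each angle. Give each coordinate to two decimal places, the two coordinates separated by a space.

A=(0,0), D=(7.00,0)
θ=61°: B = A + 2.00·(cos61°, sin61°) = (0.9696, 1.7492)
θ=61°: |BD| = 6.2790
θ=61°: circle(B,10.00) ∩ circle(D,6.00): a=8.2359, h=5.6719
θ=61°:   candidates: C₊=(10.4596,4.9022) cross=35.614; C₋=(7.2993,-5.9925) cross=-35.614
θ=61°:   branch - wants cross < 0 → take C=(7.2993,-5.9925) (cross=-35.614)
θ=61°: ex = (C−B)/|BC| = (0.6330,-0.7742); ey = (0.7742,0.6330)
θ=61°: P = B + 1.91·ex + 2.70·ey = (4.2689,1.9796)
θ=94°: B = A + 2.00·(cos94°, sin94°) = (-0.1395, 1.9951)
θ=94°: |BD| = 7.4130
θ=94°: circle(B,10.00) ∩ circle(D,6.00): a=8.0232, h=5.9689
θ=94°:   candidates: C₊=(9.1941,5.5844) cross=44.248; C₋=(5.9812,-5.9129) cross=-44.248
θ=94°:   branch - wants cross < 0 → take C=(5.9812,-5.9129) (cross=-44.248)
θ=94°: ex = (C−B)/|BC| = (0.6121,-0.7908); ey = (0.7908,0.6121)
θ=94°: P = B + 1.91·ex + 2.70·ey = (3.1647,2.1373)

θ=61°: 4.27 1.98
θ=94°: 3.16 2.14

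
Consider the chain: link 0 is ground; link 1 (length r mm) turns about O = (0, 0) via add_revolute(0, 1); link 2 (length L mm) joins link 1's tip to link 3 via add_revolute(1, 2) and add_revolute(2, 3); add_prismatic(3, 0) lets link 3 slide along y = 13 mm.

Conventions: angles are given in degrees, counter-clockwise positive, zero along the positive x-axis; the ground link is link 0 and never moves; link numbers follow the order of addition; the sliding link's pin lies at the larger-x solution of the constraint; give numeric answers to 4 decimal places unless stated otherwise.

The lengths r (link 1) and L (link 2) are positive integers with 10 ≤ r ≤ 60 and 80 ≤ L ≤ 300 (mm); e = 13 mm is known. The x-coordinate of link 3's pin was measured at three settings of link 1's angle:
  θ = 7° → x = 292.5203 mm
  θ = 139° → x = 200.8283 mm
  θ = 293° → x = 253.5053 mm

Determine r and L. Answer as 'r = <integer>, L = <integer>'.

constraint per measurement: (x − r cos θ)² + (r sin θ − e)² = L²
subtracting the θ₁ and θ₂ equations cancels the r² and L² terms:
r = (x₁² − x₂²) / (2[(x₁cos θ₁ + e sin θ₁) − (x₂cos θ₂ + e sin θ₂)]) = 52.0000 → r = 52
L² = (x₁ − r cos θ₁)² + (r sin θ₁ − e)² = 58081.0092 → L = 241.0000 → L = 241
check at θ₃=293°: x = 253.5053 (printed 253.5053) ✓

r = 52, L = 241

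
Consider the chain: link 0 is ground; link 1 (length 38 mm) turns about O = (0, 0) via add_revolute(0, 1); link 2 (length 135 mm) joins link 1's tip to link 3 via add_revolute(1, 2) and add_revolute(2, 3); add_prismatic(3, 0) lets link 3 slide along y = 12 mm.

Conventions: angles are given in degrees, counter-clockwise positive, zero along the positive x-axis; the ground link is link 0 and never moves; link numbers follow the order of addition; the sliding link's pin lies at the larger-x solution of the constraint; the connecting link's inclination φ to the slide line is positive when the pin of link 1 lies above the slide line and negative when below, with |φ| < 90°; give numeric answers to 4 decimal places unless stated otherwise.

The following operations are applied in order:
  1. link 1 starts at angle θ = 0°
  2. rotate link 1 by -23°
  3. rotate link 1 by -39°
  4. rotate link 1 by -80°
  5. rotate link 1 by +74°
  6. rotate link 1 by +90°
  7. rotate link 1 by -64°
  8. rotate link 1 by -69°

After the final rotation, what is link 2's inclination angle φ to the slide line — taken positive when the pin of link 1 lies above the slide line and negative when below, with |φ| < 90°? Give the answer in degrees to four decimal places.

geometry: r = 38 mm, L = 135 mm, e = 12 mm; θ starts at 0°
rotate link 1 by -23°: θ ← 0° -23° = -23°
rotate link 1 by -39°: θ ← -23° -39° = -62°
rotate link 1 by -80°: θ ← -62° -80° = -142°
rotate link 1 by +74°: θ ← -142° +74° = -68°
rotate link 1 by +90°: θ ← -68° +90° = 22°
rotate link 1 by -64°: θ ← 22° -64° = -42°
rotate link 1 by -69°: θ ← -42° -69° = -111°
h = r sin θ − e = -35.476056 − 12 = -47.476056
sin φ = h / L = -47.476056 / 135 = -0.35167449
φ = arcsin(-0.35167449) = -20.589769°

-20.5898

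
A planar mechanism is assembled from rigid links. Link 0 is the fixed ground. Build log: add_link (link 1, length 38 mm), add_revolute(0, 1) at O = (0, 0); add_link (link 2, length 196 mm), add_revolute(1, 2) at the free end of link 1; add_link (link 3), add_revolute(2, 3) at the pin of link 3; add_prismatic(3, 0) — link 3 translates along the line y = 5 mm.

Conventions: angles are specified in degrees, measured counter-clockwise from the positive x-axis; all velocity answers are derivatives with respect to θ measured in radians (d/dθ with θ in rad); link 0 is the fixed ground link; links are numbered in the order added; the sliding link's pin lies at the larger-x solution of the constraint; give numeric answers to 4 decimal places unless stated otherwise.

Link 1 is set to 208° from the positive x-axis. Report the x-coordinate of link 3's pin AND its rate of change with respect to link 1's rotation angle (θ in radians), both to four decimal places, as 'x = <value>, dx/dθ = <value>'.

geometry: r = 38 mm, L = 196 mm, e = 5 mm
crank pin P = (r cos θ, r sin θ) = (-33.552009, -17.839919)
h = r sin θ − e = -17.839919 − 5 = -22.839919
x = r cos θ + √(L² − h²) = -33.552009 + 194.664681 = 161.112673
dx/dθ = −r sin θ − h·r cos θ/√(L² − h²) (θ in radians; h = -22.839919) = 13.903277

x = 161.1127, dx/dθ = 13.9033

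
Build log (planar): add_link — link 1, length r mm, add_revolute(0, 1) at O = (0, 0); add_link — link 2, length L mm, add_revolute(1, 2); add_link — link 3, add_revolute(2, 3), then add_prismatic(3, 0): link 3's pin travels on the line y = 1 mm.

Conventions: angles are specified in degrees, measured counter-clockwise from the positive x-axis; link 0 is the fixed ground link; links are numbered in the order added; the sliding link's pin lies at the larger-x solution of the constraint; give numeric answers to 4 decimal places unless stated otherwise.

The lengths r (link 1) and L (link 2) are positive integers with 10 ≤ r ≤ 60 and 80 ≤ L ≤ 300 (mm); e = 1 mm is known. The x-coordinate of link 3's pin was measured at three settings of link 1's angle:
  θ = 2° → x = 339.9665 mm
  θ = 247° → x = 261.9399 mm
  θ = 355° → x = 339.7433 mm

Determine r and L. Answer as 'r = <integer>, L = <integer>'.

constraint per measurement: (x − r cos θ)² + (r sin θ − e)² = L²
subtracting the θ₁ and θ₂ equations cancels the r² and L² terms:
r = (x₁² − x₂²) / (2[(x₁cos θ₁ + e sin θ₁) − (x₂cos θ₂ + e sin θ₂)]) = 53.0001 → r = 53
L² = (x₁ − r cos θ₁)² + (r sin θ₁ − e)² = 82369.0252 → L = 287.0000 → L = 287
check at θ₃=355°: x = 339.7433 (printed 339.7433) ✓

r = 53, L = 287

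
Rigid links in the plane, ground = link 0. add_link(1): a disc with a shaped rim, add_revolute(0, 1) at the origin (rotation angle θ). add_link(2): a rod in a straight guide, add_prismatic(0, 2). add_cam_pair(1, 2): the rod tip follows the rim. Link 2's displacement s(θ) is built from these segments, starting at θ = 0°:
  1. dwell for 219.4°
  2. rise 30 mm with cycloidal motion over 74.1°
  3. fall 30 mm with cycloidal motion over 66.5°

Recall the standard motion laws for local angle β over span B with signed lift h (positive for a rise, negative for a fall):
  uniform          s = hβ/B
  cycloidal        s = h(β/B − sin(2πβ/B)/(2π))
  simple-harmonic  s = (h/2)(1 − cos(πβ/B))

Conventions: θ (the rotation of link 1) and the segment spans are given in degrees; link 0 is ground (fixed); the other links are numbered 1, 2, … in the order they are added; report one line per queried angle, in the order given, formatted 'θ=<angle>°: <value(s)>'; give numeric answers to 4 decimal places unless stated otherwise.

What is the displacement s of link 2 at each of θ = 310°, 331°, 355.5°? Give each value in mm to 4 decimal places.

segment 1 (0° to 219.4°, dwell): s unchanged at 0.0000
segment 2 (219.4° to 293.5°, cycloidal, h = 30) is passed completely: s = 0.0000 + (30) = 30.0000
θ = 310° falls in segment 3 (293.5° to 360°, cycloidal, h = -30): β = 310 − 293.5 = 16.5°, B = 66.5°; Δs = -30·(0.2481 − sin(2π·0.2481)/(2π)) = -2.6693; s = 30.0000 − 2.6693 = 27.3307
θ = 331° falls in segment 3 (293.5° to 360°, cycloidal, h = -30): β = 331 − 293.5 = 37.5°, B = 66.5°; Δs = -30·(0.5639 − sin(2π·0.5639)/(2π)) = -18.7835; s = 30.0000 − 18.7835 = 11.2165
θ = 355.5° falls in segment 3 (293.5° to 360°, cycloidal, h = -30): β = 355.5 − 293.5 = 62°, B = 66.5°; Δs = -30·(0.9323 − sin(2π·0.9323)/(2π)) = -29.9394; s = 30.0000 − 29.9394 = 0.0606

θ=310°: 27.3307
θ=331°: 11.2165
θ=355.5°: 0.0606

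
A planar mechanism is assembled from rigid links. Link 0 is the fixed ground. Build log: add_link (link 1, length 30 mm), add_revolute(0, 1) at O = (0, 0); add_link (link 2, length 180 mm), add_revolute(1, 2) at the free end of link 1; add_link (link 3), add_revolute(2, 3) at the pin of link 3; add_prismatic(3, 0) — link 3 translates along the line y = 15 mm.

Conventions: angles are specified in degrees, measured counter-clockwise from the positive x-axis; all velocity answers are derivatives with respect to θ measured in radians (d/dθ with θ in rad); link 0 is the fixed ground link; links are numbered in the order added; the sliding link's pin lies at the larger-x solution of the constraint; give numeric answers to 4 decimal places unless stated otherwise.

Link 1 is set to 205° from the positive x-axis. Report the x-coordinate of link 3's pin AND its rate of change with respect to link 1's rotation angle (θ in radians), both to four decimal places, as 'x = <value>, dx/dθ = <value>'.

geometry: r = 30 mm, L = 180 mm, e = 15 mm
crank pin P = (r cos θ, r sin θ) = (-27.189234, -12.678548)
h = r sin θ − e = -12.678548 − 15 = -27.678548
x = r cos θ + √(L² − h²) = -27.189234 + 177.859208 = 150.669975
dx/dθ = −r sin θ − h·r cos θ/√(L² − h²) (θ in radians; h = -27.678548) = 8.447344

x = 150.6700, dx/dθ = 8.4473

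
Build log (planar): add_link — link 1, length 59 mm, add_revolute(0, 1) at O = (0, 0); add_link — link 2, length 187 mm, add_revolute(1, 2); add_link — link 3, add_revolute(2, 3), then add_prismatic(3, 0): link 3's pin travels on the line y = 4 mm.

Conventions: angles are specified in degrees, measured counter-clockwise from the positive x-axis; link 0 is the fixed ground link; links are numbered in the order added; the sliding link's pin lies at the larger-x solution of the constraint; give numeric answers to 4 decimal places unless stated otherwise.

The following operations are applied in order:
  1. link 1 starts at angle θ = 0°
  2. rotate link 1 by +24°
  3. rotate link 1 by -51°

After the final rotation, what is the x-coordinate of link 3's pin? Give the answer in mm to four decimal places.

geometry: r = 59 mm, L = 187 mm, e = 4 mm; θ starts at 0°
rotate link 1 by +24°: θ ← 0° +24° = 24°
rotate link 1 by -51°: θ ← 24° -51° = -27°
crank pin P = (r cos θ, r sin θ) = (52.569385, -26.785439)
h = r sin θ − e = -26.785439 − 4 = -30.785439
x = r cos θ + √(L² − h²) = 52.569385 + 184.448521 = 237.017905

237.0179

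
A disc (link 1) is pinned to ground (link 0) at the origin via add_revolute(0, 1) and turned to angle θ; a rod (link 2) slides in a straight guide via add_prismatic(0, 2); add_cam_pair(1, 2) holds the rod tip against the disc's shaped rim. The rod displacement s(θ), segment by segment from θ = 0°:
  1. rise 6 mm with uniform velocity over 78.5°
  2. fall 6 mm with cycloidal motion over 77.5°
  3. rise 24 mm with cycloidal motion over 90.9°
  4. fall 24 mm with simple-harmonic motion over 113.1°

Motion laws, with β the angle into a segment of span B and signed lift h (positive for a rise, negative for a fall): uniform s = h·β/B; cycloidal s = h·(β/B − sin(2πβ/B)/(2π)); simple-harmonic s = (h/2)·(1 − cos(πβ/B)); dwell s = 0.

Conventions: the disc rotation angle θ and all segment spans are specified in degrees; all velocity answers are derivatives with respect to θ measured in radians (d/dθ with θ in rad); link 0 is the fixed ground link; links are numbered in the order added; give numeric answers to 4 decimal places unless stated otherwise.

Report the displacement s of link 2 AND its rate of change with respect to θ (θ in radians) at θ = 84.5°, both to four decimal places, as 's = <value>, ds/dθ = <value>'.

segment 1 (0° to 78.5°, uniform, h = 6) is passed completely: s = 0.0000 + (6) = 6.0000
θ = 84.5° falls in segment 2 (78.5° to 156°, cycloidal, h = -6): β = 84.5 − 78.5 = 6°, B = 77.5°; Δs = -6·(0.0774 − sin(2π·0.0774)/(2π)) = -0.0181; s = 6.0000 − 0.0181 = 5.9819
velocity in seg [78.5°–156°] (cycloidal), θ in radians: β = 6° = 0.1047 rad, B = 77.5° = 1.3526 rad; ds/dθ = (h/B)(1 − cos(2πβ/B)) = ((-6)/1.3526)(1 − cos(2π·0.0774)) = -0.514541 mm/rad

s = 5.9819, ds/dθ = -0.5145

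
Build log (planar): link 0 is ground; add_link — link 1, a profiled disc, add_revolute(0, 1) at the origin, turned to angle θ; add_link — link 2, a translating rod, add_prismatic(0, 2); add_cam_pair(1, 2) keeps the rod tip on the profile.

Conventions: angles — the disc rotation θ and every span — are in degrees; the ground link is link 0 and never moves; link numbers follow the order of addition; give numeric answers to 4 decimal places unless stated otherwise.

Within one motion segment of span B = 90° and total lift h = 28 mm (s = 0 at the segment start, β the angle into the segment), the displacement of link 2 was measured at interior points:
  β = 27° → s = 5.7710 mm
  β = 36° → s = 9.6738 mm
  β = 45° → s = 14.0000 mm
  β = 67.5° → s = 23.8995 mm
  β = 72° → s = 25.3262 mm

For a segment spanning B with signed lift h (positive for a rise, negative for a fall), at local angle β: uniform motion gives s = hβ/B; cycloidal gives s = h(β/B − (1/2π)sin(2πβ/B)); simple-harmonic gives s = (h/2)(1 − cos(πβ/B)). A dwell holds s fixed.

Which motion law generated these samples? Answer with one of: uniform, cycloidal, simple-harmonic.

candidates at β/B = r: uniform s = h·r (linear in β); cycloidal s = h·(r − sin(2πr)/(2π)); simple-harmonic s = (h/2)(1 − cos(πr))
β=27°: printed 5.7710 | uniform 8.4000, cycloidal 4.1618, simple-harmonic 5.7710
β=36°: printed 9.6738 | uniform 11.2000, cycloidal 8.5806, simple-harmonic 9.6738
β=45°: printed 14.0000 | uniform 14.0000, cycloidal 14.0000, simple-harmonic 14.0000
β=67.5°: printed 23.8995 | uniform 21.0000, cycloidal 25.4563, simple-harmonic 23.8995
β=72°: printed 25.3262 | uniform 22.4000, cycloidal 26.6382, simple-harmonic 25.3262
only one law matches every sample → simple-harmonic

simple-harmonic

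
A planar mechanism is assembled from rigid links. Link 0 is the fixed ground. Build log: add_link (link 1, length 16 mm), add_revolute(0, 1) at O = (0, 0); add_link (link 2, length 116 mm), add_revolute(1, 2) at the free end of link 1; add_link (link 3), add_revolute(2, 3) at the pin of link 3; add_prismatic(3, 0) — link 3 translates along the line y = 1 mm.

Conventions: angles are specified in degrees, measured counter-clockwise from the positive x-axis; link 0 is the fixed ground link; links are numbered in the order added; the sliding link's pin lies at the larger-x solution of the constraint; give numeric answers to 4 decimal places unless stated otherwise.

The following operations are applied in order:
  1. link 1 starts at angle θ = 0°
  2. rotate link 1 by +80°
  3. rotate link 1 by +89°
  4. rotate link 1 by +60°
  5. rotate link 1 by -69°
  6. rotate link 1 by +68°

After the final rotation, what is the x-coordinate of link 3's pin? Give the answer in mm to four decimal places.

geometry: r = 16 mm, L = 116 mm, e = 1 mm; θ starts at 0°
rotate link 1 by +80°: θ ← 0° +80° = 80°
rotate link 1 by +89°: θ ← 80° +89° = 169°
rotate link 1 by +60°: θ ← 169° +60° = 229°
rotate link 1 by -69°: θ ← 229° -69° = 160°
rotate link 1 by +68°: θ ← 160° +68° = 228°
crank pin P = (r cos θ, r sin θ) = (-10.706090, -11.890317)
h = r sin θ − e = -11.890317 − 1 = -12.890317
x = r cos θ + √(L² − h²) = -10.706090 + 115.281567 = 104.575477

104.5755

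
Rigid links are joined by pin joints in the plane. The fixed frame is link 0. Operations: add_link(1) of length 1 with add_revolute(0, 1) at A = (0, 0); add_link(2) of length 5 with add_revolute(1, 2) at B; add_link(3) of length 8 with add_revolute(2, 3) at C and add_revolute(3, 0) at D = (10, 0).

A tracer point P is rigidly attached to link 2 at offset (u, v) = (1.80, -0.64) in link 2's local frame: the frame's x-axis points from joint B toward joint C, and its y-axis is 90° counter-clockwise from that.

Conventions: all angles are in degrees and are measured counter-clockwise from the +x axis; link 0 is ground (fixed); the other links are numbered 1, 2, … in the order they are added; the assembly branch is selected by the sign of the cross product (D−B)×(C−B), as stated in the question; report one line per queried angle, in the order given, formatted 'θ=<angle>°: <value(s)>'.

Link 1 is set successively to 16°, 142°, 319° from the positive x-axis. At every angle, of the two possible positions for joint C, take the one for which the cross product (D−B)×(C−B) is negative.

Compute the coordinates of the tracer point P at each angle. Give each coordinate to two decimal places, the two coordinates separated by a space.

A=(0,0), D=(10.00,0)
θ=16°: B = A + 1.00·(cos16°, sin16°) = (0.9613, 0.2756)
θ=16°: |BD| = 9.0429
θ=16°: circle(B,5.00) ∩ circle(D,8.00): a=2.3651, h=4.4053
θ=16°:   candidates: C₊=(3.4595,4.6068) cross=39.837; C₋=(3.1910,-4.1997) cross=-39.837
θ=16°:   branch - wants cross < 0 → take C=(3.1910,-4.1997) (cross=-39.837)
θ=16°: ex = (C−B)/|BC| = (0.4459,-0.8951); ey = (0.8951,0.4459)
θ=16°: P = B + 1.80·ex + -0.64·ey = (1.1911,-1.6209)
θ=142°: B = A + 1.00·(cos142°, sin142°) = (-0.7880, 0.6157)
θ=142°: |BD| = 10.8056
θ=142°: circle(B,5.00) ∩ circle(D,8.00): a=3.5982, h=3.4718
θ=142°:   candidates: C₊=(3.0021,3.8768) cross=37.515; C₋=(2.6065,-3.0555) cross=-37.515
θ=142°:   branch - wants cross < 0 → take C=(2.6065,-3.0555) (cross=-37.515)
θ=142°: ex = (C−B)/|BC| = (0.6789,-0.7342); ey = (0.7342,0.6789)
θ=142°: P = B + 1.80·ex + -0.64·ey = (-0.0359,-1.1404)
θ=319°: B = A + 1.00·(cos319°, sin319°) = (0.7547, -0.6561)
θ=319°: |BD| = 9.2685
θ=319°: circle(B,5.00) ∩ circle(D,8.00): a=2.5304, h=4.3124
θ=319°:   candidates: C₊=(2.9735,3.8247) cross=39.970; C₋=(3.5840,-4.7786) cross=-39.970
θ=319°:   branch - wants cross < 0 → take C=(3.5840,-4.7786) (cross=-39.970)
θ=319°: ex = (C−B)/|BC| = (0.5659,-0.8245); ey = (0.8245,0.5659)
θ=319°: P = B + 1.80·ex + -0.64·ey = (1.2456,-2.5023)

θ=16°: 1.19 -1.62
θ=142°: -0.04 -1.14
θ=319°: 1.25 -2.50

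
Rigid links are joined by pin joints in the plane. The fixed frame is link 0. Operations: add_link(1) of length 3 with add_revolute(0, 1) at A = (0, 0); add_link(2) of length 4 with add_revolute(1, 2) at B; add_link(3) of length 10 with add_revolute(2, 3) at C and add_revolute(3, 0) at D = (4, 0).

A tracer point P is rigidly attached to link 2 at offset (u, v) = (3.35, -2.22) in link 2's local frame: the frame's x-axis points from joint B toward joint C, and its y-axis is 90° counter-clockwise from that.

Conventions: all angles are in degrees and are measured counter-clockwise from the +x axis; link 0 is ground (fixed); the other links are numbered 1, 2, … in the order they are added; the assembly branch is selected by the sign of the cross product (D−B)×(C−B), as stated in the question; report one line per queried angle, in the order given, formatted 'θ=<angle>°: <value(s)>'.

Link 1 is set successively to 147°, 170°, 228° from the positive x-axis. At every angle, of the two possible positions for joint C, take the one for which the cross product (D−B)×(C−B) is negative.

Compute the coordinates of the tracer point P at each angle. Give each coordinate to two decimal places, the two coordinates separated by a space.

A=(0,0), D=(4.00,0)
θ=147°: B = A + 3.00·(cos147°, sin147°) = (-2.5160, 1.6339)
θ=147°: |BD| = 6.7177
θ=147°: circle(B,4.00) ∩ circle(D,10.00): a=-2.8932, h=2.7621
θ=147°:   candidates: C₊=(-4.6505,5.0168) cross=18.555; C₋=(-5.9942,-0.3415) cross=-18.555
θ=147°:   branch - wants cross < 0 → take C=(-5.9942,-0.3415) (cross=-18.555)
θ=147°: ex = (C−B)/|BC| = (-0.8695,-0.4939); ey = (0.4939,-0.8695)
θ=147°: P = B + 3.35·ex + -2.22·ey = (-6.5253,1.9098)
θ=170°: B = A + 3.00·(cos170°, sin170°) = (-2.9544, 0.5209)
θ=170°: |BD| = 6.9739
θ=170°: circle(B,4.00) ∩ circle(D,10.00): a=-2.5355, h=3.0937
θ=170°:   candidates: C₊=(-5.2517,3.7954) cross=21.575; C₋=(-5.7139,-2.3748) cross=-21.575
θ=170°:   branch - wants cross < 0 → take C=(-5.7139,-2.3748) (cross=-21.575)
θ=170°: ex = (C−B)/|BC| = (-0.6899,-0.7239); ey = (0.7239,-0.6899)
θ=170°: P = B + 3.35·ex + -2.22·ey = (-6.8726,-0.3727)
θ=228°: B = A + 3.00·(cos228°, sin228°) = (-2.0074, -2.2294)
θ=228°: |BD| = 6.4077
θ=228°: circle(B,4.00) ∩ circle(D,10.00): a=-3.3507, h=2.1847
θ=228°:   candidates: C₊=(-5.9089,-1.3471) cross=13.999; C₋=(-4.3886,-5.4434) cross=-13.999
θ=228°:   branch - wants cross < 0 → take C=(-4.3886,-5.4434) (cross=-13.999)
θ=228°: ex = (C−B)/|BC| = (-0.5953,-0.8035); ey = (0.8035,-0.5953)
θ=228°: P = B + 3.35·ex + -2.22·ey = (-5.7854,-3.5996)

θ=147°: -6.53 1.91
θ=170°: -6.87 -0.37
θ=228°: -5.79 -3.60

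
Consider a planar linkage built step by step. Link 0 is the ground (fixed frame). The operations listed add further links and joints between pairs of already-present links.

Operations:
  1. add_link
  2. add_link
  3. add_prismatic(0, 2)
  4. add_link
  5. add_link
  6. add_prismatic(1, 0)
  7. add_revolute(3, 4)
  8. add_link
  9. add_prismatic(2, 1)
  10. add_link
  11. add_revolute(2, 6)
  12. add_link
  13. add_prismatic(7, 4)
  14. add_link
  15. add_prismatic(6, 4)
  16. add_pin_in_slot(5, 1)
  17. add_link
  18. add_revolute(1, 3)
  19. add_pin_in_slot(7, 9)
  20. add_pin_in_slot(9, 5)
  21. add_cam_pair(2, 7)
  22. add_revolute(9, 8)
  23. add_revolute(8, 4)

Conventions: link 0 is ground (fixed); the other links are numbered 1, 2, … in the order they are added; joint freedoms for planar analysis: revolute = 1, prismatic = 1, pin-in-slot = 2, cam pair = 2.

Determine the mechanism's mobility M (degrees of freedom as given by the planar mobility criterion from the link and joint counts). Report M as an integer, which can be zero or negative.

link 0 = ground. State L|J1|J2 = 1|0|0
+link1  2|0|0
+link2  3|0|0
P(0,2) f=1→J1  3|1|0
+link3  4|1|0
+link4  5|1|0
P(1,0) f=1→J1  5|2|0
R(3,4) f=1→J1  5|3|0
+link5  6|3|0
P(2,1) f=1→J1  6|4|0
+link6  7|4|0
R(2,6) f=1→J1  7|5|0
+link7  8|5|0
P(7,4) f=1→J1  8|6|0
+link8  9|6|0
P(6,4) f=1→J1  9|7|0
PS(5,1) f=2→J2  9|7|1
+link9  10|7|1
R(1,3) f=1→J1  10|8|1
PS(7,9) f=2→J2  10|8|2
PS(9,5) f=2→J2  10|8|3
C(2,7) f=2→J2  10|8|4
R(9,8) f=1→J1  10|9|4
R(8,4) f=1→J1  10|10|4
M = 3(10−1)−2·10−4 = 27−20−4 = 3

M = 3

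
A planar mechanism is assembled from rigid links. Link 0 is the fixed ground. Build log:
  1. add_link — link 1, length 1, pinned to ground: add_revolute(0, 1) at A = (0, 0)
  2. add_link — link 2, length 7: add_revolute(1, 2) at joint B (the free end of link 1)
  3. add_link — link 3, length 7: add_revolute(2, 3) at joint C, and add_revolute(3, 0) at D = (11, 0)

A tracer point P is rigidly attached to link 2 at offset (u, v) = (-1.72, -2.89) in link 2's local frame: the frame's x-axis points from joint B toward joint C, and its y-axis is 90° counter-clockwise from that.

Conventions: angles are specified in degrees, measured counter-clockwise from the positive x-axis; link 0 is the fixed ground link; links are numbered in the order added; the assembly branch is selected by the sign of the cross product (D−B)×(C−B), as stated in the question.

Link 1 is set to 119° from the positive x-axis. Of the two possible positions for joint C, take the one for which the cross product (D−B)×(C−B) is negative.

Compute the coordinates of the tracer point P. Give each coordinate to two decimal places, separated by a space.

A=(0,0), D=(11.00,0)
B = A + 1.00·(cos119°, sin119°) = (-0.4848, 0.8746)
|BD| = 11.5181
circle(B,7.00) ∩ circle(D,7.00): a=5.7590, h=3.9791
  candidates: C₊=(5.5597,4.4050) cross=45.832; C₋=(4.9554,-3.5303) cross=-45.832
  branch - wants cross < 0 → take C=(4.9554,-3.5303) (cross=-45.832)
ex = (C−B)/|BC| = (0.7772,-0.6293); ey = (0.6293,0.7772)
P = B + -1.72·ex + -2.89·ey = (-3.6402,-0.2891)

-3.64 -0.29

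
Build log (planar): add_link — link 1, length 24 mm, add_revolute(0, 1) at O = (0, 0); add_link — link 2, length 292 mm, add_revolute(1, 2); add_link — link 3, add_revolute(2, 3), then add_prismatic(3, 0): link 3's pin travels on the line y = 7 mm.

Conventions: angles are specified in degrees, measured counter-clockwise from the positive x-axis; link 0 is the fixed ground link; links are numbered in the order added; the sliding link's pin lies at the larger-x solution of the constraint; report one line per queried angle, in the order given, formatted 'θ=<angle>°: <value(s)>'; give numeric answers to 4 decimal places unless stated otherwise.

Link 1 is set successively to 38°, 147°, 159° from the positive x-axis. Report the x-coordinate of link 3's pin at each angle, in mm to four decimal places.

geometry: r = 24 mm, L = 292 mm, e = 7 mm
θ=38°: crank pin P = (r cos θ, r sin θ) = (18.912258, 14.775875)
θ=38°: h = r sin θ − e = 14.775875 − 7 = 7.775875
θ=38°: x = r cos θ + √(L² − h²) = 18.912258 + 291.896447 = 310.808705
θ=147°: crank pin P = (r cos θ, r sin θ) = (-20.128094, 13.071337)
θ=147°: h = r sin θ − e = 13.071337 − 7 = 6.071337
θ=147°: x = r cos θ + √(L² − h²) = -20.128094 + 291.936875 = 271.808781
θ=159°: crank pin P = (r cos θ, r sin θ) = (-22.405930, 8.600831)
θ=159°: h = r sin θ − e = 8.600831 − 7 = 1.600831
θ=159°: x = r cos θ + √(L² − h²) = -22.405930 + 291.995612 = 269.589682

θ=38°: 310.8087
θ=147°: 271.8088
θ=159°: 269.5897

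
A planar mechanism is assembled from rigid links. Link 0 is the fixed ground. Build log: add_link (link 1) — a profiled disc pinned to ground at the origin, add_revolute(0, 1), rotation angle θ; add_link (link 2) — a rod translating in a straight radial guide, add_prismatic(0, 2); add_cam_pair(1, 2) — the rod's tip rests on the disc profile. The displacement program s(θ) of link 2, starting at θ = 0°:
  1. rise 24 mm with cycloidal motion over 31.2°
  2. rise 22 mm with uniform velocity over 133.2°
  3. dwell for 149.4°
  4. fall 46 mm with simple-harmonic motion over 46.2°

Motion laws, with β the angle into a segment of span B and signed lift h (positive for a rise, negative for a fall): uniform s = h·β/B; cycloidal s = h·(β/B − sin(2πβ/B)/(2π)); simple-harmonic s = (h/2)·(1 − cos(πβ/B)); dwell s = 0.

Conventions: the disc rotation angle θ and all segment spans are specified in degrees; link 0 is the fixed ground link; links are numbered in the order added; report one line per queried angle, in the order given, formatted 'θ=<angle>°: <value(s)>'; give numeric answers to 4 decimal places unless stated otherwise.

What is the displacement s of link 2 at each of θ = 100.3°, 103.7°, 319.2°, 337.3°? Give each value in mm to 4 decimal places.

seg 1 [0°–31.2°] cycloidal, h=24: full span → s += 24 → s = 24.0000
seg 2 [31.2°–164.4°] uniform, h=22: θ=100.3° here. β=69.1, B=133.2. 22·69.1/133.2 = 11.4129 → s = 35.4129
seg 2 [31.2°–164.4°] uniform, h=22: θ=103.7° here. β=72.5, B=133.2. 22·72.5/133.2 = 11.9745 → s = 35.9745
seg 2 [31.2°–164.4°] uniform, h=22: full span → s += 22 → s = 46.0000
seg 3 [164.4°–313.8°] dwell: s stays 46.0000
seg 4 [313.8°–360°] simple-harmonic, h=-46: θ=319.2° here. β=5.4, B=46.2. -46/2·(1 − cos(π·0.1169)) = -1.5333 → s = 44.4667
seg 4 [313.8°–360°] simple-harmonic, h=-46: θ=337.3° here. β=23.5, B=46.2. -46/2·(1 − cos(π·0.5087)) = -23.6255 → s = 22.3745

θ=100.3°: 35.4129
θ=103.7°: 35.9745
θ=319.2°: 44.4667
θ=337.3°: 22.3745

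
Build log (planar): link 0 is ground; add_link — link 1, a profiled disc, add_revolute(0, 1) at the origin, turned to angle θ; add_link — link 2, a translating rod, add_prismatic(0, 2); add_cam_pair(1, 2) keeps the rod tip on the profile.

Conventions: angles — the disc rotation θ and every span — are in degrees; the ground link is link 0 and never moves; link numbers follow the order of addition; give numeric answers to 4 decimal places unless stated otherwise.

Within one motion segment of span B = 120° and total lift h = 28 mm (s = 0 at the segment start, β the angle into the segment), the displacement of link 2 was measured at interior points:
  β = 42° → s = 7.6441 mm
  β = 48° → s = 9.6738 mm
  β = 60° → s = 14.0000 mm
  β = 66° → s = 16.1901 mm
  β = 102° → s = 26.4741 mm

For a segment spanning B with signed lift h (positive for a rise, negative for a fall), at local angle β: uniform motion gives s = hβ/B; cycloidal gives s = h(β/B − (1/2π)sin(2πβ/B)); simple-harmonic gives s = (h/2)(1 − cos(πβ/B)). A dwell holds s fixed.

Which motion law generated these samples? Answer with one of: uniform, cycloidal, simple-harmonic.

candidates at β/B = r: uniform s = h·r (linear in β); cycloidal s = h·(r − sin(2πr)/(2π)); simple-harmonic s = (h/2)(1 − cos(πr))
β=42°: printed 7.6441 | uniform 9.8000, cycloidal 6.1947, simple-harmonic 7.6441
β=48°: printed 9.6738 | uniform 11.2000, cycloidal 8.5806, simple-harmonic 9.6738
β=60°: printed 14.0000 | uniform 14.0000, cycloidal 14.0000, simple-harmonic 14.0000
β=66°: printed 16.1901 | uniform 15.4000, cycloidal 16.7771, simple-harmonic 16.1901
β=102°: printed 26.4741 | uniform 23.8000, cycloidal 27.4053, simple-harmonic 26.4741
only one law matches every sample → simple-harmonic

simple-harmonic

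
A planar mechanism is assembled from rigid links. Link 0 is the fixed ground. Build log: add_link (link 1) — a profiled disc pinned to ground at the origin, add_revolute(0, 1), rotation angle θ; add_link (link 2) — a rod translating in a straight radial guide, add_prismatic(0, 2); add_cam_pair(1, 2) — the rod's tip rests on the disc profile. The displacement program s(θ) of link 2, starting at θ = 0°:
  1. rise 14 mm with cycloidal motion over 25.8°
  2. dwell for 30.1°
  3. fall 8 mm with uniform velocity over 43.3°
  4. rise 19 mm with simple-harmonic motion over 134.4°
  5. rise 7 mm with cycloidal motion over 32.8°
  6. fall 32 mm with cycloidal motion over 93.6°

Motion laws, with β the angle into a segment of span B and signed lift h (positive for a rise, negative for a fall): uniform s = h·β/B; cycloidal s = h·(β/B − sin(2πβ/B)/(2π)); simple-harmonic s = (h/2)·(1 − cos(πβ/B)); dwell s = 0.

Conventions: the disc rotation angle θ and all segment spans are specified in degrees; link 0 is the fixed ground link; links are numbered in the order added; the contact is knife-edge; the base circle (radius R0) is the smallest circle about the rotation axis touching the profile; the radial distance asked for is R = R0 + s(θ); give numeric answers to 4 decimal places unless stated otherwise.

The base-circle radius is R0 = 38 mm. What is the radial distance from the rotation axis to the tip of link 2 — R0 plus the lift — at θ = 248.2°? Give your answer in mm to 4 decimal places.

seg 1 [0°–25.8°] cycloidal, h=14: full span → s += 14 → s = 14.0000
seg 2 [25.8°–55.9°] dwell: s stays 14.0000
seg 3 [55.9°–99.2°] uniform, h=-8: full span → s += -8 → s = 6.0000
seg 4 [99.2°–233.6°] simple-harmonic, h=19: full span → s += 19 → s = 25.0000
seg 5 [233.6°–266.4°] cycloidal, h=7: θ=248.2° here. β=14.6, B=32.8. 7·(0.4451 − sin(2π·0.4451)/(2π)) = 2.7393 → s = 27.7393
R = R0 + s = 38 + 27.7393 = 65.7393

65.7393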